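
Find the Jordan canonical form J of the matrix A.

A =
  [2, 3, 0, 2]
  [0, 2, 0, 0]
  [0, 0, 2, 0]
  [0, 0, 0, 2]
J_2(2) ⊕ J_1(2) ⊕ J_1(2)

The characteristic polynomial is
  det(x·I − A) = x^4 - 8*x^3 + 24*x^2 - 32*x + 16 = (x - 2)^4

Eigenvalues and multiplicities (the geometric multiplicity of λ is n − rank(A − λI), which equals the number of Jordan blocks for λ):
  λ = 2: algebraic multiplicity = 4, geometric multiplicity = 3

Determining the block sizes for each eigenvalue:
  λ = 2: 3 blocks summing to 4 forces exactly one block of size 2 and the rest size 1 → block sizes [2, 1, 1]

Assembling the blocks gives a Jordan form
J =
  [2, 1, 0, 0]
  [0, 2, 0, 0]
  [0, 0, 2, 0]
  [0, 0, 0, 2]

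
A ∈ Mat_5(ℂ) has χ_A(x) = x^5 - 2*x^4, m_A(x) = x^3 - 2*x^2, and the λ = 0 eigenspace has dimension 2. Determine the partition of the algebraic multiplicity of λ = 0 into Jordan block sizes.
Block sizes for λ = 0: [2, 2]

Step 1 — from the characteristic polynomial, algebraic multiplicity of λ = 0 is 4. From dim ker(A − (0)·I) = 2, there are exactly 2 Jordan blocks for λ = 0.
Step 2 — from the minimal polynomial, the factor (x − 0)^2 tells us the largest block for λ = 0 has size 2.
Step 3 — with total size 4, 2 blocks, and largest block 2, the block sizes (in nonincreasing order) are [2, 2].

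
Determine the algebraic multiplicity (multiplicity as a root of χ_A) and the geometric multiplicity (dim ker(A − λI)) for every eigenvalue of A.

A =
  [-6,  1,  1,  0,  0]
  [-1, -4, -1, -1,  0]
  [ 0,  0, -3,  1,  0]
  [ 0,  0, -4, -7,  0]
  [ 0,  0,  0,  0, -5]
λ = -5: alg = 5, geom = 3

Step 1 — factor the characteristic polynomial to read off the algebraic multiplicities:
  χ_A(x) = (x + 5)^5

Step 2 — compute geometric multiplicities via the rank-nullity identity g(λ) = n − rank(A − λI):
  rank(A − (-5)·I) = 2, so dim ker(A − (-5)·I) = n − 2 = 3

Summary:
  λ = -5: algebraic multiplicity = 5, geometric multiplicity = 3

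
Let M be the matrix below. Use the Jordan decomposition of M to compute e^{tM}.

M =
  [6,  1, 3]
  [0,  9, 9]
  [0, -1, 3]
e^{tM} =
  [exp(6*t), t*exp(6*t), 3*t*exp(6*t)]
  [0, 3*t*exp(6*t) + exp(6*t), 9*t*exp(6*t)]
  [0, -t*exp(6*t), -3*t*exp(6*t) + exp(6*t)]

Strategy: write M = P · J · P⁻¹ where J is a Jordan canonical form, so e^{tM} = P · e^{tJ} · P⁻¹, and e^{tJ} can be computed block-by-block.

M has Jordan form
J =
  [6, 1, 0]
  [0, 6, 0]
  [0, 0, 6]
(up to reordering of blocks).

Per-block formulas:
  For a 2×2 Jordan block J_2(6): exp(t · J_2(6)) = e^(6t)·(I + t·N), where N is the 2×2 nilpotent shift.
  For a 1×1 block at λ = 6: exp(t · [6]) = [e^(6t)].

After assembling e^{tJ} and conjugating by P, we get:

e^{tM} =
  [exp(6*t), t*exp(6*t), 3*t*exp(6*t)]
  [0, 3*t*exp(6*t) + exp(6*t), 9*t*exp(6*t)]
  [0, -t*exp(6*t), -3*t*exp(6*t) + exp(6*t)]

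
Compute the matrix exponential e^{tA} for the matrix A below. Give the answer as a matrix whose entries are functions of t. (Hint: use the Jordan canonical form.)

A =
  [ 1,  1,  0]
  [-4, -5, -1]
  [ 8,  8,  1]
e^{tA} =
  [2*t*exp(-t) + exp(-t), -t^2*exp(-t) + t*exp(-t), -t^2*exp(-t)/2]
  [-4*t*exp(-t), 2*t^2*exp(-t) - 4*t*exp(-t) + exp(-t), t^2*exp(-t) - t*exp(-t)]
  [8*t*exp(-t), -4*t^2*exp(-t) + 8*t*exp(-t), -2*t^2*exp(-t) + 2*t*exp(-t) + exp(-t)]

Strategy: write A = P · J · P⁻¹ where J is a Jordan canonical form, so e^{tA} = P · e^{tJ} · P⁻¹, and e^{tJ} can be computed block-by-block.

A has Jordan form
J =
  [-1,  1,  0]
  [ 0, -1,  1]
  [ 0,  0, -1]
(up to reordering of blocks).

Per-block formulas:
  For a 3×3 Jordan block J_3(-1): exp(t · J_3(-1)) = e^(-1t)·(I + t·N + (t^2/2)·N^2), where N is the 3×3 nilpotent shift.

After assembling e^{tJ} and conjugating by P, we get:

e^{tA} =
  [2*t*exp(-t) + exp(-t), -t^2*exp(-t) + t*exp(-t), -t^2*exp(-t)/2]
  [-4*t*exp(-t), 2*t^2*exp(-t) - 4*t*exp(-t) + exp(-t), t^2*exp(-t) - t*exp(-t)]
  [8*t*exp(-t), -4*t^2*exp(-t) + 8*t*exp(-t), -2*t^2*exp(-t) + 2*t*exp(-t) + exp(-t)]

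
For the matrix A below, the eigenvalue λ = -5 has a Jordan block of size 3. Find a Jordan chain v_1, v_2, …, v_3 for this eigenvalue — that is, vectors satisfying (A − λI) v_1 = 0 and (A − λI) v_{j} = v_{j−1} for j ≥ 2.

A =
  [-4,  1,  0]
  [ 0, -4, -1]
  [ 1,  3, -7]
A Jordan chain for λ = -5 of length 3:
v_1 = (1, -1, -1)ᵀ
v_2 = (1, 0, 1)ᵀ
v_3 = (1, 0, 0)ᵀ

Let N = A − (-5)·I. We want v_3 with N^3 v_3 = 0 but N^2 v_3 ≠ 0; then v_{j-1} := N · v_j for j = 3, …, 2.

Pick v_3 = (1, 0, 0)ᵀ.
Then v_2 = N · v_3 = (1, 0, 1)ᵀ.
Then v_1 = N · v_2 = (1, -1, -1)ᵀ.

Sanity check: (A − (-5)·I) v_1 = (0, 0, 0)ᵀ = 0. ✓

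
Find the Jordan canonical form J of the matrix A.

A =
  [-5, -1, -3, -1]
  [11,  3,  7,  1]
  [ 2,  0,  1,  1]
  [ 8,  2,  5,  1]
J_2(0) ⊕ J_2(0)

The characteristic polynomial is
  det(x·I − A) = x^4

Eigenvalues and multiplicities (the geometric multiplicity of λ is n − rank(A − λI), which equals the number of Jordan blocks for λ):
  λ = 0: algebraic multiplicity = 4, geometric multiplicity = 2

Determining the block sizes for each eigenvalue:
  λ = 0: with am = 4 and gm = 2, the partition is not yet determined (e.g. several partitions of 4 into 2 parts exist). Let N = A − (0)·I. Computing rank(N^1) = 2, rank(N^2) = 0; the number of blocks of size ≥ j is rank(N^{j−1}) − rank(N^j), giving [2, 2]. So we have 2 block(s) of size 2 → block sizes [2, 2]

Assembling the blocks gives a Jordan form
J =
  [0, 1, 0, 0]
  [0, 0, 0, 0]
  [0, 0, 0, 1]
  [0, 0, 0, 0]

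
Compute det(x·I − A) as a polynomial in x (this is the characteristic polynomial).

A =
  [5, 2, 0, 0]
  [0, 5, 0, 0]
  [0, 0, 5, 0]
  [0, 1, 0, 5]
x^4 - 20*x^3 + 150*x^2 - 500*x + 625

Expanding det(x·I − A) (e.g. by cofactor expansion or by noting that A is similar to its Jordan form J, which has the same characteristic polynomial as A) gives
  χ_A(x) = x^4 - 20*x^3 + 150*x^2 - 500*x + 625
which factors as (x - 5)^4. The eigenvalues (with algebraic multiplicities) are λ = 5 with multiplicity 4.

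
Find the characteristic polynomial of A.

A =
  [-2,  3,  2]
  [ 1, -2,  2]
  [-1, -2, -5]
x^3 + 9*x^2 + 27*x + 27

Expanding det(x·I − A) (e.g. by cofactor expansion or by noting that A is similar to its Jordan form J, which has the same characteristic polynomial as A) gives
  χ_A(x) = x^3 + 9*x^2 + 27*x + 27
which factors as (x + 3)^3. The eigenvalues (with algebraic multiplicities) are λ = -3 with multiplicity 3.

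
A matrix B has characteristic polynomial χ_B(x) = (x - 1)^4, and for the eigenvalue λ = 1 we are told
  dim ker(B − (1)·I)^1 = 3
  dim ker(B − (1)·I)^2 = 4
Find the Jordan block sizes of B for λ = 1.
Block sizes for λ = 1: [2, 1, 1]

From the dimensions of kernels of powers, the number of Jordan blocks of size at least j is d_j − d_{j−1} where d_j = dim ker(N^j) (with d_0 = 0). Computing the differences gives [3, 1].
The number of blocks of size exactly k is (#blocks of size ≥ k) − (#blocks of size ≥ k + 1), so the partition is: 2 block(s) of size 1, 1 block(s) of size 2.
In nonincreasing order the block sizes are [2, 1, 1].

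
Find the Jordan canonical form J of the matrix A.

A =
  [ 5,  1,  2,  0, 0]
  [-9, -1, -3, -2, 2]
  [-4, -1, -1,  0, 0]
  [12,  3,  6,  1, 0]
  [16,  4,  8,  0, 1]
J_3(1) ⊕ J_1(1) ⊕ J_1(1)

The characteristic polynomial is
  det(x·I − A) = x^5 - 5*x^4 + 10*x^3 - 10*x^2 + 5*x - 1 = (x - 1)^5

Eigenvalues and multiplicities (the geometric multiplicity of λ is n − rank(A − λI), which equals the number of Jordan blocks for λ):
  λ = 1: algebraic multiplicity = 5, geometric multiplicity = 3

Determining the block sizes for each eigenvalue:
  λ = 1: with am = 5 and gm = 3, the partition is not yet determined (e.g. several partitions of 5 into 3 parts exist). Let N = A − (1)·I. Computing rank(N^1) = 2, rank(N^2) = 1, rank(N^3) = 0; the number of blocks of size ≥ j is rank(N^{j−1}) − rank(N^j), giving [3, 1, 1]. So we have 1 block(s) of size 3, 2 block(s) of size 1 → block sizes [3, 1, 1]

Assembling the blocks gives a Jordan form
J =
  [1, 1, 0, 0, 0]
  [0, 1, 1, 0, 0]
  [0, 0, 1, 0, 0]
  [0, 0, 0, 1, 0]
  [0, 0, 0, 0, 1]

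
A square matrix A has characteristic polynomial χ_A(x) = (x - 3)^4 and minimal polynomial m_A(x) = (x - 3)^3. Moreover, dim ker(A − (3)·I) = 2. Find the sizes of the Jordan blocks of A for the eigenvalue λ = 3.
Block sizes for λ = 3: [3, 1]

Step 1 — from the characteristic polynomial, algebraic multiplicity of λ = 3 is 4. From dim ker(A − (3)·I) = 2, there are exactly 2 Jordan blocks for λ = 3.
Step 2 — from the minimal polynomial, the factor (x − 3)^3 tells us the largest block for λ = 3 has size 3.
Step 3 — with total size 4, 2 blocks, and largest block 3, the block sizes (in nonincreasing order) are [3, 1].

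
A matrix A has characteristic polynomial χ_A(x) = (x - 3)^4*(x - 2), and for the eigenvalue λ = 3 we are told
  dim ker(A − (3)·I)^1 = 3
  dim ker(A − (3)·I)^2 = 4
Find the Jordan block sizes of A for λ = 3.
Block sizes for λ = 3: [2, 1, 1]

From the dimensions of kernels of powers, the number of Jordan blocks of size at least j is d_j − d_{j−1} where d_j = dim ker(N^j) (with d_0 = 0). Computing the differences gives [3, 1].
The number of blocks of size exactly k is (#blocks of size ≥ k) − (#blocks of size ≥ k + 1), so the partition is: 2 block(s) of size 1, 1 block(s) of size 2.
In nonincreasing order the block sizes are [2, 1, 1].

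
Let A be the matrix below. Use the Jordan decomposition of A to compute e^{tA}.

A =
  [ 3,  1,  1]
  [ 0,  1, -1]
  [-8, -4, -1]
e^{tA} =
  [-2*t^2*exp(t) + 2*t*exp(t) + exp(t), -t^2*exp(t) + t*exp(t), -t^2*exp(t)/2 + t*exp(t)]
  [4*t^2*exp(t), 2*t^2*exp(t) + exp(t), t^2*exp(t) - t*exp(t)]
  [-8*t*exp(t), -4*t*exp(t), -2*t*exp(t) + exp(t)]

Strategy: write A = P · J · P⁻¹ where J is a Jordan canonical form, so e^{tA} = P · e^{tJ} · P⁻¹, and e^{tJ} can be computed block-by-block.

A has Jordan form
J =
  [1, 1, 0]
  [0, 1, 1]
  [0, 0, 1]
(up to reordering of blocks).

Per-block formulas:
  For a 3×3 Jordan block J_3(1): exp(t · J_3(1)) = e^(1t)·(I + t·N + (t^2/2)·N^2), where N is the 3×3 nilpotent shift.

After assembling e^{tJ} and conjugating by P, we get:

e^{tA} =
  [-2*t^2*exp(t) + 2*t*exp(t) + exp(t), -t^2*exp(t) + t*exp(t), -t^2*exp(t)/2 + t*exp(t)]
  [4*t^2*exp(t), 2*t^2*exp(t) + exp(t), t^2*exp(t) - t*exp(t)]
  [-8*t*exp(t), -4*t*exp(t), -2*t*exp(t) + exp(t)]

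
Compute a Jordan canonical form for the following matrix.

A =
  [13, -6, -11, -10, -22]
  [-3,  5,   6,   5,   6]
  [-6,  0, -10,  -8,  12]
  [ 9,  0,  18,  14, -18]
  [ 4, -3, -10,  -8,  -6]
J_3(2) ⊕ J_1(5) ⊕ J_1(5)

The characteristic polynomial is
  det(x·I − A) = x^5 - 16*x^4 + 97*x^3 - 278*x^2 + 380*x - 200 = (x - 5)^2*(x - 2)^3

Eigenvalues and multiplicities (the geometric multiplicity of λ is n − rank(A − λI), which equals the number of Jordan blocks for λ):
  λ = 2: algebraic multiplicity = 3, geometric multiplicity = 1
  λ = 5: algebraic multiplicity = 2, geometric multiplicity = 2

Determining the block sizes for each eigenvalue:
  λ = 2: one block (gm = 1), so the single block has size am = 3 → block sizes [3]
  λ = 5: gm = am = 2, so every block has size 1 → block sizes [1, 1]

Assembling the blocks gives a Jordan form
J =
  [2, 1, 0, 0, 0]
  [0, 2, 1, 0, 0]
  [0, 0, 2, 0, 0]
  [0, 0, 0, 5, 0]
  [0, 0, 0, 0, 5]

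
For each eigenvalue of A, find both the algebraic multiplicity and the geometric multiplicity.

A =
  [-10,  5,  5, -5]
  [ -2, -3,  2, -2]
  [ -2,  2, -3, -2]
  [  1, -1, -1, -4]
λ = -5: alg = 4, geom = 3

Step 1 — factor the characteristic polynomial to read off the algebraic multiplicities:
  χ_A(x) = (x + 5)^4

Step 2 — compute geometric multiplicities via the rank-nullity identity g(λ) = n − rank(A − λI):
  rank(A − (-5)·I) = 1, so dim ker(A − (-5)·I) = n − 1 = 3

Summary:
  λ = -5: algebraic multiplicity = 4, geometric multiplicity = 3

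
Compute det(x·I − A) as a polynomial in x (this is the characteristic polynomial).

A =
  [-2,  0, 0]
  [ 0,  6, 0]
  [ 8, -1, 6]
x^3 - 10*x^2 + 12*x + 72

Expanding det(x·I − A) (e.g. by cofactor expansion or by noting that A is similar to its Jordan form J, which has the same characteristic polynomial as A) gives
  χ_A(x) = x^3 - 10*x^2 + 12*x + 72
which factors as (x - 6)^2*(x + 2). The eigenvalues (with algebraic multiplicities) are λ = -2 with multiplicity 1, λ = 6 with multiplicity 2.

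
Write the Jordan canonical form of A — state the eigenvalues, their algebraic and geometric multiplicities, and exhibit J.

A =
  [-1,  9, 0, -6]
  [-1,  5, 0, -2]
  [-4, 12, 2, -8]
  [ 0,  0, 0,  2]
J_2(2) ⊕ J_1(2) ⊕ J_1(2)

The characteristic polynomial is
  det(x·I − A) = x^4 - 8*x^3 + 24*x^2 - 32*x + 16 = (x - 2)^4

Eigenvalues and multiplicities (the geometric multiplicity of λ is n − rank(A − λI), which equals the number of Jordan blocks for λ):
  λ = 2: algebraic multiplicity = 4, geometric multiplicity = 3

Determining the block sizes for each eigenvalue:
  λ = 2: 3 blocks summing to 4 forces exactly one block of size 2 and the rest size 1 → block sizes [2, 1, 1]

Assembling the blocks gives a Jordan form
J =
  [2, 1, 0, 0]
  [0, 2, 0, 0]
  [0, 0, 2, 0]
  [0, 0, 0, 2]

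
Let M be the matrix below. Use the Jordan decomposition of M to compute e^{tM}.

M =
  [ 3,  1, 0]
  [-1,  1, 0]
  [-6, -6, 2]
e^{tM} =
  [t*exp(2*t) + exp(2*t), t*exp(2*t), 0]
  [-t*exp(2*t), -t*exp(2*t) + exp(2*t), 0]
  [-6*t*exp(2*t), -6*t*exp(2*t), exp(2*t)]

Strategy: write M = P · J · P⁻¹ where J is a Jordan canonical form, so e^{tM} = P · e^{tJ} · P⁻¹, and e^{tJ} can be computed block-by-block.

M has Jordan form
J =
  [2, 1, 0]
  [0, 2, 0]
  [0, 0, 2]
(up to reordering of blocks).

Per-block formulas:
  For a 2×2 Jordan block J_2(2): exp(t · J_2(2)) = e^(2t)·(I + t·N), where N is the 2×2 nilpotent shift.
  For a 1×1 block at λ = 2: exp(t · [2]) = [e^(2t)].

After assembling e^{tJ} and conjugating by P, we get:

e^{tM} =
  [t*exp(2*t) + exp(2*t), t*exp(2*t), 0]
  [-t*exp(2*t), -t*exp(2*t) + exp(2*t), 0]
  [-6*t*exp(2*t), -6*t*exp(2*t), exp(2*t)]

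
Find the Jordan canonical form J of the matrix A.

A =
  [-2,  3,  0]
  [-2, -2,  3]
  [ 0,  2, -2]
J_3(-2)

The characteristic polynomial is
  det(x·I − A) = x^3 + 6*x^2 + 12*x + 8 = (x + 2)^3

Eigenvalues and multiplicities (the geometric multiplicity of λ is n − rank(A − λI), which equals the number of Jordan blocks for λ):
  λ = -2: algebraic multiplicity = 3, geometric multiplicity = 1

Determining the block sizes for each eigenvalue:
  λ = -2: one block (gm = 1), so the single block has size am = 3 → block sizes [3]

Assembling the blocks gives a Jordan form
J =
  [-2,  1,  0]
  [ 0, -2,  1]
  [ 0,  0, -2]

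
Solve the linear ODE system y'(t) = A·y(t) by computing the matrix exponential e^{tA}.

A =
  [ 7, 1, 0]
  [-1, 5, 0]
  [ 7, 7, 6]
e^{tA} =
  [t*exp(6*t) + exp(6*t), t*exp(6*t), 0]
  [-t*exp(6*t), -t*exp(6*t) + exp(6*t), 0]
  [7*t*exp(6*t), 7*t*exp(6*t), exp(6*t)]

Strategy: write A = P · J · P⁻¹ where J is a Jordan canonical form, so e^{tA} = P · e^{tJ} · P⁻¹, and e^{tJ} can be computed block-by-block.

A has Jordan form
J =
  [6, 1, 0]
  [0, 6, 0]
  [0, 0, 6]
(up to reordering of blocks).

Per-block formulas:
  For a 1×1 block at λ = 6: exp(t · [6]) = [e^(6t)].
  For a 2×2 Jordan block J_2(6): exp(t · J_2(6)) = e^(6t)·(I + t·N), where N is the 2×2 nilpotent shift.

After assembling e^{tJ} and conjugating by P, we get:

e^{tA} =
  [t*exp(6*t) + exp(6*t), t*exp(6*t), 0]
  [-t*exp(6*t), -t*exp(6*t) + exp(6*t), 0]
  [7*t*exp(6*t), 7*t*exp(6*t), exp(6*t)]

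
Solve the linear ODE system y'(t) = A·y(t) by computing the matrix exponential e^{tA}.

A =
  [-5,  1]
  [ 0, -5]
e^{tA} =
  [exp(-5*t), t*exp(-5*t)]
  [0, exp(-5*t)]

Strategy: write A = P · J · P⁻¹ where J is a Jordan canonical form, so e^{tA} = P · e^{tJ} · P⁻¹, and e^{tJ} can be computed block-by-block.

A has Jordan form
J =
  [-5,  1]
  [ 0, -5]
(up to reordering of blocks).

Per-block formulas:
  For a 2×2 Jordan block J_2(-5): exp(t · J_2(-5)) = e^(-5t)·(I + t·N), where N is the 2×2 nilpotent shift.

After assembling e^{tJ} and conjugating by P, we get:

e^{tA} =
  [exp(-5*t), t*exp(-5*t)]
  [0, exp(-5*t)]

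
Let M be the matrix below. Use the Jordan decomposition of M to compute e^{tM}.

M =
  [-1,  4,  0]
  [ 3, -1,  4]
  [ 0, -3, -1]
e^{tM} =
  [6*t^2*exp(-t) + exp(-t), 4*t*exp(-t), 8*t^2*exp(-t)]
  [3*t*exp(-t), exp(-t), 4*t*exp(-t)]
  [-9*t^2*exp(-t)/2, -3*t*exp(-t), -6*t^2*exp(-t) + exp(-t)]

Strategy: write M = P · J · P⁻¹ where J is a Jordan canonical form, so e^{tM} = P · e^{tJ} · P⁻¹, and e^{tJ} can be computed block-by-block.

M has Jordan form
J =
  [-1,  1,  0]
  [ 0, -1,  1]
  [ 0,  0, -1]
(up to reordering of blocks).

Per-block formulas:
  For a 3×3 Jordan block J_3(-1): exp(t · J_3(-1)) = e^(-1t)·(I + t·N + (t^2/2)·N^2), where N is the 3×3 nilpotent shift.

After assembling e^{tJ} and conjugating by P, we get:

e^{tM} =
  [6*t^2*exp(-t) + exp(-t), 4*t*exp(-t), 8*t^2*exp(-t)]
  [3*t*exp(-t), exp(-t), 4*t*exp(-t)]
  [-9*t^2*exp(-t)/2, -3*t*exp(-t), -6*t^2*exp(-t) + exp(-t)]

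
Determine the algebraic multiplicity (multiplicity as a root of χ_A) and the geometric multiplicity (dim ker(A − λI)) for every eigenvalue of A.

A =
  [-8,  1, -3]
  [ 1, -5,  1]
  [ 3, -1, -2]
λ = -5: alg = 3, geom = 1

Step 1 — factor the characteristic polynomial to read off the algebraic multiplicities:
  χ_A(x) = (x + 5)^3

Step 2 — compute geometric multiplicities via the rank-nullity identity g(λ) = n − rank(A − λI):
  rank(A − (-5)·I) = 2, so dim ker(A − (-5)·I) = n − 2 = 1

Summary:
  λ = -5: algebraic multiplicity = 3, geometric multiplicity = 1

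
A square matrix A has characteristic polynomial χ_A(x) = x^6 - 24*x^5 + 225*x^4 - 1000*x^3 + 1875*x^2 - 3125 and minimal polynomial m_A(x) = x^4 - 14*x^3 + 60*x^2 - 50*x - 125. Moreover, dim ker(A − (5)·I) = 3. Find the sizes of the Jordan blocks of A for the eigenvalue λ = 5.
Block sizes for λ = 5: [3, 1, 1]

Step 1 — from the characteristic polynomial, algebraic multiplicity of λ = 5 is 5. From dim ker(A − (5)·I) = 3, there are exactly 3 Jordan blocks for λ = 5.
Step 2 — from the minimal polynomial, the factor (x − 5)^3 tells us the largest block for λ = 5 has size 3.
Step 3 — with total size 5, 3 blocks, and largest block 3, the block sizes (in nonincreasing order) are [3, 1, 1].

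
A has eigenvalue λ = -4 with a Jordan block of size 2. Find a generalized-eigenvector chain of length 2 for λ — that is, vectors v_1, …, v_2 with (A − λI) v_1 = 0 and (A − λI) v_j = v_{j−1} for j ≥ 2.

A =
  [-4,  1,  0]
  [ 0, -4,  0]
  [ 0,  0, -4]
A Jordan chain for λ = -4 of length 2:
v_1 = (1, 0, 0)ᵀ
v_2 = (0, 1, 0)ᵀ

Let N = A − (-4)·I. We want v_2 with N^2 v_2 = 0 but N^1 v_2 ≠ 0; then v_{j-1} := N · v_j for j = 2, …, 2.

Pick v_2 = (0, 1, 0)ᵀ.
Then v_1 = N · v_2 = (1, 0, 0)ᵀ.

Sanity check: (A − (-4)·I) v_1 = (0, 0, 0)ᵀ = 0. ✓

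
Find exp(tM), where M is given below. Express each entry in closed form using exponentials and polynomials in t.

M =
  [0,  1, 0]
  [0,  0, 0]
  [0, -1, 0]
e^{tM} =
  [1, t, 0]
  [0, 1, 0]
  [0, -t, 1]

Strategy: write M = P · J · P⁻¹ where J is a Jordan canonical form, so e^{tM} = P · e^{tJ} · P⁻¹, and e^{tJ} can be computed block-by-block.

M has Jordan form
J =
  [0, 1, 0]
  [0, 0, 0]
  [0, 0, 0]
(up to reordering of blocks).

Per-block formulas:
  For a 1×1 block at λ = 0: exp(t · [0]) = [e^(0t)].
  For a 2×2 Jordan block J_2(0): exp(t · J_2(0)) = e^(0t)·(I + t·N), where N is the 2×2 nilpotent shift.

After assembling e^{tJ} and conjugating by P, we get:

e^{tM} =
  [1, t, 0]
  [0, 1, 0]
  [0, -t, 1]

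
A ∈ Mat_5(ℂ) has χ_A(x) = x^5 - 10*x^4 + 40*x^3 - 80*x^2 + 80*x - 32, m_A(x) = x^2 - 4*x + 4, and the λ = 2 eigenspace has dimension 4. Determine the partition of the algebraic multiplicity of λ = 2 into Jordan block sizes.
Block sizes for λ = 2: [2, 1, 1, 1]

Step 1 — from the characteristic polynomial, algebraic multiplicity of λ = 2 is 5. From dim ker(A − (2)·I) = 4, there are exactly 4 Jordan blocks for λ = 2.
Step 2 — from the minimal polynomial, the factor (x − 2)^2 tells us the largest block for λ = 2 has size 2.
Step 3 — with total size 5, 4 blocks, and largest block 2, the block sizes (in nonincreasing order) are [2, 1, 1, 1].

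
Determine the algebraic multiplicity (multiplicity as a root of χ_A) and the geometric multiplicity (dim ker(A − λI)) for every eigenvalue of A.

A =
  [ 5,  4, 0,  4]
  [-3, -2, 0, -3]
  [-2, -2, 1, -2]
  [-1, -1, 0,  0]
λ = 1: alg = 4, geom = 3

Step 1 — factor the characteristic polynomial to read off the algebraic multiplicities:
  χ_A(x) = (x - 1)^4

Step 2 — compute geometric multiplicities via the rank-nullity identity g(λ) = n − rank(A − λI):
  rank(A − (1)·I) = 1, so dim ker(A − (1)·I) = n − 1 = 3

Summary:
  λ = 1: algebraic multiplicity = 4, geometric multiplicity = 3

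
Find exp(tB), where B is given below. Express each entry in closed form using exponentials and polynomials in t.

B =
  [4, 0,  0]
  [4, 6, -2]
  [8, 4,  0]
e^{tB} =
  [exp(4*t), 0, 0]
  [2*exp(4*t) - 2*exp(2*t), 2*exp(4*t) - exp(2*t), -exp(4*t) + exp(2*t)]
  [4*exp(4*t) - 4*exp(2*t), 2*exp(4*t) - 2*exp(2*t), -exp(4*t) + 2*exp(2*t)]

Strategy: write B = P · J · P⁻¹ where J is a Jordan canonical form, so e^{tB} = P · e^{tJ} · P⁻¹, and e^{tJ} can be computed block-by-block.

B has Jordan form
J =
  [2, 0, 0]
  [0, 4, 0]
  [0, 0, 4]
(up to reordering of blocks).

Per-block formulas:
  For a 1×1 block at λ = 4: exp(t · [4]) = [e^(4t)].
  For a 1×1 block at λ = 2: exp(t · [2]) = [e^(2t)].

After assembling e^{tJ} and conjugating by P, we get:

e^{tB} =
  [exp(4*t), 0, 0]
  [2*exp(4*t) - 2*exp(2*t), 2*exp(4*t) - exp(2*t), -exp(4*t) + exp(2*t)]
  [4*exp(4*t) - 4*exp(2*t), 2*exp(4*t) - 2*exp(2*t), -exp(4*t) + 2*exp(2*t)]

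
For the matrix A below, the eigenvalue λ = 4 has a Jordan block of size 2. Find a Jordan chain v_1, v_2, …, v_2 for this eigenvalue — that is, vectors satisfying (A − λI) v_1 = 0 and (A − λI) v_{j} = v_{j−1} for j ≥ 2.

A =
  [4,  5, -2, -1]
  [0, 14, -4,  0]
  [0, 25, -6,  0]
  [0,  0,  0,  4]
A Jordan chain for λ = 4 of length 2:
v_1 = (5, 10, 25, 0)ᵀ
v_2 = (0, 1, 0, 0)ᵀ

Let N = A − (4)·I. We want v_2 with N^2 v_2 = 0 but N^1 v_2 ≠ 0; then v_{j-1} := N · v_j for j = 2, …, 2.

Pick v_2 = (0, 1, 0, 0)ᵀ.
Then v_1 = N · v_2 = (5, 10, 25, 0)ᵀ.

Sanity check: (A − (4)·I) v_1 = (0, 0, 0, 0)ᵀ = 0. ✓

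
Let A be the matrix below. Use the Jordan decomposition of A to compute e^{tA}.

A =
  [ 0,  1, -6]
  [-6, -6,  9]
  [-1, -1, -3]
e^{tA} =
  [9*t^2*exp(-3*t)/2 + 3*t*exp(-3*t) + exp(-3*t), 3*t^2*exp(-3*t) + t*exp(-3*t), -9*t^2*exp(-3*t)/2 - 6*t*exp(-3*t)]
  [-9*t^2*exp(-3*t)/2 - 6*t*exp(-3*t), -3*t^2*exp(-3*t) - 3*t*exp(-3*t) + exp(-3*t), 9*t^2*exp(-3*t)/2 + 9*t*exp(-3*t)]
  [3*t^2*exp(-3*t)/2 - t*exp(-3*t), t^2*exp(-3*t) - t*exp(-3*t), -3*t^2*exp(-3*t)/2 + exp(-3*t)]

Strategy: write A = P · J · P⁻¹ where J is a Jordan canonical form, so e^{tA} = P · e^{tJ} · P⁻¹, and e^{tJ} can be computed block-by-block.

A has Jordan form
J =
  [-3,  1,  0]
  [ 0, -3,  1]
  [ 0,  0, -3]
(up to reordering of blocks).

Per-block formulas:
  For a 3×3 Jordan block J_3(-3): exp(t · J_3(-3)) = e^(-3t)·(I + t·N + (t^2/2)·N^2), where N is the 3×3 nilpotent shift.

After assembling e^{tJ} and conjugating by P, we get:

e^{tA} =
  [9*t^2*exp(-3*t)/2 + 3*t*exp(-3*t) + exp(-3*t), 3*t^2*exp(-3*t) + t*exp(-3*t), -9*t^2*exp(-3*t)/2 - 6*t*exp(-3*t)]
  [-9*t^2*exp(-3*t)/2 - 6*t*exp(-3*t), -3*t^2*exp(-3*t) - 3*t*exp(-3*t) + exp(-3*t), 9*t^2*exp(-3*t)/2 + 9*t*exp(-3*t)]
  [3*t^2*exp(-3*t)/2 - t*exp(-3*t), t^2*exp(-3*t) - t*exp(-3*t), -3*t^2*exp(-3*t)/2 + exp(-3*t)]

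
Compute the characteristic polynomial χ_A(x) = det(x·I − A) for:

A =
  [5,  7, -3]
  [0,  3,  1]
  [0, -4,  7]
x^3 - 15*x^2 + 75*x - 125

Expanding det(x·I − A) (e.g. by cofactor expansion or by noting that A is similar to its Jordan form J, which has the same characteristic polynomial as A) gives
  χ_A(x) = x^3 - 15*x^2 + 75*x - 125
which factors as (x - 5)^3. The eigenvalues (with algebraic multiplicities) are λ = 5 with multiplicity 3.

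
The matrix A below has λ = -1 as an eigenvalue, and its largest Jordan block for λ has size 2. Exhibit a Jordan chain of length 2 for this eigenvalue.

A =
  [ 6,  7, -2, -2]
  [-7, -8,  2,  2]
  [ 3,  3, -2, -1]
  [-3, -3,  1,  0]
A Jordan chain for λ = -1 of length 2:
v_1 = (7, -7, 3, -3)ᵀ
v_2 = (1, 0, 0, 0)ᵀ

Let N = A − (-1)·I. We want v_2 with N^2 v_2 = 0 but N^1 v_2 ≠ 0; then v_{j-1} := N · v_j for j = 2, …, 2.

Pick v_2 = (1, 0, 0, 0)ᵀ.
Then v_1 = N · v_2 = (7, -7, 3, -3)ᵀ.

Sanity check: (A − (-1)·I) v_1 = (0, 0, 0, 0)ᵀ = 0. ✓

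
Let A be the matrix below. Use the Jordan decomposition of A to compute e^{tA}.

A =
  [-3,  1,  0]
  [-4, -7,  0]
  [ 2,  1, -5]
e^{tA} =
  [2*t*exp(-5*t) + exp(-5*t), t*exp(-5*t), 0]
  [-4*t*exp(-5*t), -2*t*exp(-5*t) + exp(-5*t), 0]
  [2*t*exp(-5*t), t*exp(-5*t), exp(-5*t)]

Strategy: write A = P · J · P⁻¹ where J is a Jordan canonical form, so e^{tA} = P · e^{tJ} · P⁻¹, and e^{tJ} can be computed block-by-block.

A has Jordan form
J =
  [-5,  1,  0]
  [ 0, -5,  0]
  [ 0,  0, -5]
(up to reordering of blocks).

Per-block formulas:
  For a 2×2 Jordan block J_2(-5): exp(t · J_2(-5)) = e^(-5t)·(I + t·N), where N is the 2×2 nilpotent shift.
  For a 1×1 block at λ = -5: exp(t · [-5]) = [e^(-5t)].

After assembling e^{tJ} and conjugating by P, we get:

e^{tA} =
  [2*t*exp(-5*t) + exp(-5*t), t*exp(-5*t), 0]
  [-4*t*exp(-5*t), -2*t*exp(-5*t) + exp(-5*t), 0]
  [2*t*exp(-5*t), t*exp(-5*t), exp(-5*t)]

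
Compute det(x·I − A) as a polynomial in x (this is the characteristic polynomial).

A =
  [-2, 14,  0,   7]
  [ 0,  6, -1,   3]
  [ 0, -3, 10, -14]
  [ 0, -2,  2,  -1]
x^4 - 13*x^3 + 45*x^2 + 25*x - 250

Expanding det(x·I − A) (e.g. by cofactor expansion or by noting that A is similar to its Jordan form J, which has the same characteristic polynomial as A) gives
  χ_A(x) = x^4 - 13*x^3 + 45*x^2 + 25*x - 250
which factors as (x - 5)^3*(x + 2). The eigenvalues (with algebraic multiplicities) are λ = -2 with multiplicity 1, λ = 5 with multiplicity 3.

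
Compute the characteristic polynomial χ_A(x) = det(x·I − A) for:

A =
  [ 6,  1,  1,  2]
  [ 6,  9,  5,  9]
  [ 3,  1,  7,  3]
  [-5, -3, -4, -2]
x^4 - 20*x^3 + 150*x^2 - 500*x + 625

Expanding det(x·I − A) (e.g. by cofactor expansion or by noting that A is similar to its Jordan form J, which has the same characteristic polynomial as A) gives
  χ_A(x) = x^4 - 20*x^3 + 150*x^2 - 500*x + 625
which factors as (x - 5)^4. The eigenvalues (with algebraic multiplicities) are λ = 5 with multiplicity 4.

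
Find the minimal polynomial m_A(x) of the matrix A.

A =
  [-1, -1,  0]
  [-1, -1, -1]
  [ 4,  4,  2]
x^3

The characteristic polynomial is χ_A(x) = x^3, so the eigenvalues are known. The minimal polynomial is
  m_A(x) = Π_λ (x − λ)^{k_λ}
where k_λ is the size of the *largest* Jordan block for λ (equivalently, the smallest k with (A − λI)^k v = 0 for every generalised eigenvector v of λ).

  λ = 0: largest Jordan block has size 3, contributing (x − 0)^3

So m_A(x) = x^3 = x^3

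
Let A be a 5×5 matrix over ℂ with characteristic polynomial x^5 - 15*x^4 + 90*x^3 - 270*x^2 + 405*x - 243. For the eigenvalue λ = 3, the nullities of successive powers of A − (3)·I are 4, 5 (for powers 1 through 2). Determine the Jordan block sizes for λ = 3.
Block sizes for λ = 3: [2, 1, 1, 1]

From the dimensions of kernels of powers, the number of Jordan blocks of size at least j is d_j − d_{j−1} where d_j = dim ker(N^j) (with d_0 = 0). Computing the differences gives [4, 1].
The number of blocks of size exactly k is (#blocks of size ≥ k) − (#blocks of size ≥ k + 1), so the partition is: 3 block(s) of size 1, 1 block(s) of size 2.
In nonincreasing order the block sizes are [2, 1, 1, 1].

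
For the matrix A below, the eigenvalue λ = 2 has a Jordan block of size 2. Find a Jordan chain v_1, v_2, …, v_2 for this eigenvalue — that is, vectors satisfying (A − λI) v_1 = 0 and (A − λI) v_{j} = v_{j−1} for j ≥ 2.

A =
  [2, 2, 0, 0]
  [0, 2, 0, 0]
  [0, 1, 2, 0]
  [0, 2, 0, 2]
A Jordan chain for λ = 2 of length 2:
v_1 = (2, 0, 1, 2)ᵀ
v_2 = (0, 1, 0, 0)ᵀ

Let N = A − (2)·I. We want v_2 with N^2 v_2 = 0 but N^1 v_2 ≠ 0; then v_{j-1} := N · v_j for j = 2, …, 2.

Pick v_2 = (0, 1, 0, 0)ᵀ.
Then v_1 = N · v_2 = (2, 0, 1, 2)ᵀ.

Sanity check: (A − (2)·I) v_1 = (0, 0, 0, 0)ᵀ = 0. ✓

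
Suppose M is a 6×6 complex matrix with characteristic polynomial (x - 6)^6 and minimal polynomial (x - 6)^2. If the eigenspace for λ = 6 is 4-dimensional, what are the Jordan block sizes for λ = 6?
Block sizes for λ = 6: [2, 2, 1, 1]

Step 1 — from the characteristic polynomial, algebraic multiplicity of λ = 6 is 6. From dim ker(M − (6)·I) = 4, there are exactly 4 Jordan blocks for λ = 6.
Step 2 — from the minimal polynomial, the factor (x − 6)^2 tells us the largest block for λ = 6 has size 2.
Step 3 — with total size 6, 4 blocks, and largest block 2, the block sizes (in nonincreasing order) are [2, 2, 1, 1].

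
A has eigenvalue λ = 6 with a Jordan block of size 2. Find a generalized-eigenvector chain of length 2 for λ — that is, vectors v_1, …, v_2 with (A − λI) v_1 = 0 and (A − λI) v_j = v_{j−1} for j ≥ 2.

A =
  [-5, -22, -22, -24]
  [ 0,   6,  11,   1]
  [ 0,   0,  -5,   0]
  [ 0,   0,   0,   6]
A Jordan chain for λ = 6 of length 2:
v_1 = (2, -1, 0, 0)ᵀ
v_2 = (2, 0, 0, -1)ᵀ

Let N = A − (6)·I. We want v_2 with N^2 v_2 = 0 but N^1 v_2 ≠ 0; then v_{j-1} := N · v_j for j = 2, …, 2.

Pick v_2 = (2, 0, 0, -1)ᵀ.
Then v_1 = N · v_2 = (2, -1, 0, 0)ᵀ.

Sanity check: (A − (6)·I) v_1 = (0, 0, 0, 0)ᵀ = 0. ✓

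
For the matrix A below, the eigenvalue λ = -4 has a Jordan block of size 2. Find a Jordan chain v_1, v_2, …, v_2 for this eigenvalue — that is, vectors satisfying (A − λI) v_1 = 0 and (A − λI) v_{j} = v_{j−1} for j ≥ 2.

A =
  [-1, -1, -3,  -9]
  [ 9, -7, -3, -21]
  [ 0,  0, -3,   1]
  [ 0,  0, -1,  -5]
A Jordan chain for λ = -4 of length 2:
v_1 = (3, 9, 0, 0)ᵀ
v_2 = (1, 0, 0, 0)ᵀ

Let N = A − (-4)·I. We want v_2 with N^2 v_2 = 0 but N^1 v_2 ≠ 0; then v_{j-1} := N · v_j for j = 2, …, 2.

Pick v_2 = (1, 0, 0, 0)ᵀ.
Then v_1 = N · v_2 = (3, 9, 0, 0)ᵀ.

Sanity check: (A − (-4)·I) v_1 = (0, 0, 0, 0)ᵀ = 0. ✓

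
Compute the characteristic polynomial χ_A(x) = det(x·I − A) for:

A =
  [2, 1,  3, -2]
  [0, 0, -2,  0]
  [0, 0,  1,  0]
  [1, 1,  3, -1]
x^4 - 2*x^3 + x^2

Expanding det(x·I − A) (e.g. by cofactor expansion or by noting that A is similar to its Jordan form J, which has the same characteristic polynomial as A) gives
  χ_A(x) = x^4 - 2*x^3 + x^2
which factors as x^2*(x - 1)^2. The eigenvalues (with algebraic multiplicities) are λ = 0 with multiplicity 2, λ = 1 with multiplicity 2.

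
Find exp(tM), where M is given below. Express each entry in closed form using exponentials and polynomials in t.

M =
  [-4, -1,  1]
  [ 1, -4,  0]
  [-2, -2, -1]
e^{tM} =
  [-t^2*exp(-3*t) - t*exp(-3*t) + exp(-3*t), -t*exp(-3*t), t^2*exp(-3*t)/2 + t*exp(-3*t)]
  [-t^2*exp(-3*t) + t*exp(-3*t), -t*exp(-3*t) + exp(-3*t), t^2*exp(-3*t)/2]
  [-2*t^2*exp(-3*t) - 2*t*exp(-3*t), -2*t*exp(-3*t), t^2*exp(-3*t) + 2*t*exp(-3*t) + exp(-3*t)]

Strategy: write M = P · J · P⁻¹ where J is a Jordan canonical form, so e^{tM} = P · e^{tJ} · P⁻¹, and e^{tJ} can be computed block-by-block.

M has Jordan form
J =
  [-3,  1,  0]
  [ 0, -3,  1]
  [ 0,  0, -3]
(up to reordering of blocks).

Per-block formulas:
  For a 3×3 Jordan block J_3(-3): exp(t · J_3(-3)) = e^(-3t)·(I + t·N + (t^2/2)·N^2), where N is the 3×3 nilpotent shift.

After assembling e^{tJ} and conjugating by P, we get:

e^{tM} =
  [-t^2*exp(-3*t) - t*exp(-3*t) + exp(-3*t), -t*exp(-3*t), t^2*exp(-3*t)/2 + t*exp(-3*t)]
  [-t^2*exp(-3*t) + t*exp(-3*t), -t*exp(-3*t) + exp(-3*t), t^2*exp(-3*t)/2]
  [-2*t^2*exp(-3*t) - 2*t*exp(-3*t), -2*t*exp(-3*t), t^2*exp(-3*t) + 2*t*exp(-3*t) + exp(-3*t)]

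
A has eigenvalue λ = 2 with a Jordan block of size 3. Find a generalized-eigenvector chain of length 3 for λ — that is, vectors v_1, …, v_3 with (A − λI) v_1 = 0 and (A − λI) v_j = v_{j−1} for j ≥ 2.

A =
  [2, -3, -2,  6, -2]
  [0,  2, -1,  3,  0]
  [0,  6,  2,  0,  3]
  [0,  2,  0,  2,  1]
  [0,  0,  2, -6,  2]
A Jordan chain for λ = 2 of length 3:
v_1 = (-1, 0, 0, 0, 0)ᵀ
v_2 = (-2, -1, 0, 0, 2)ᵀ
v_3 = (0, 0, 1, 0, 0)ᵀ

Let N = A − (2)·I. We want v_3 with N^3 v_3 = 0 but N^2 v_3 ≠ 0; then v_{j-1} := N · v_j for j = 3, …, 2.

Pick v_3 = (0, 0, 1, 0, 0)ᵀ.
Then v_2 = N · v_3 = (-2, -1, 0, 0, 2)ᵀ.
Then v_1 = N · v_2 = (-1, 0, 0, 0, 0)ᵀ.

Sanity check: (A − (2)·I) v_1 = (0, 0, 0, 0, 0)ᵀ = 0. ✓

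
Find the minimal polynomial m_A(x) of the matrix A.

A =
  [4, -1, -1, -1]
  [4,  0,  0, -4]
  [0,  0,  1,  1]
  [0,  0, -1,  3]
x^2 - 4*x + 4

The characteristic polynomial is χ_A(x) = (x - 2)^4, so the eigenvalues are known. The minimal polynomial is
  m_A(x) = Π_λ (x − λ)^{k_λ}
where k_λ is the size of the *largest* Jordan block for λ (equivalently, the smallest k with (A − λI)^k v = 0 for every generalised eigenvector v of λ).

  λ = 2: largest Jordan block has size 2, contributing (x − 2)^2

So m_A(x) = (x - 2)^2 = x^2 - 4*x + 4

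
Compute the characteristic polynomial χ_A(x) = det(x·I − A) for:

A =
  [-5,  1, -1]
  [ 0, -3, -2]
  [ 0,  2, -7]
x^3 + 15*x^2 + 75*x + 125

Expanding det(x·I − A) (e.g. by cofactor expansion or by noting that A is similar to its Jordan form J, which has the same characteristic polynomial as A) gives
  χ_A(x) = x^3 + 15*x^2 + 75*x + 125
which factors as (x + 5)^3. The eigenvalues (with algebraic multiplicities) are λ = -5 with multiplicity 3.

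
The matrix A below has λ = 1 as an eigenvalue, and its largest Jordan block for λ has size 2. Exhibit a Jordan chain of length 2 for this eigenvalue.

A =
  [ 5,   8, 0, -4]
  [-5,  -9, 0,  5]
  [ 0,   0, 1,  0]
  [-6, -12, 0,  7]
A Jordan chain for λ = 1 of length 2:
v_1 = (4, -5, 0, -6)ᵀ
v_2 = (1, 0, 0, 0)ᵀ

Let N = A − (1)·I. We want v_2 with N^2 v_2 = 0 but N^1 v_2 ≠ 0; then v_{j-1} := N · v_j for j = 2, …, 2.

Pick v_2 = (1, 0, 0, 0)ᵀ.
Then v_1 = N · v_2 = (4, -5, 0, -6)ᵀ.

Sanity check: (A − (1)·I) v_1 = (0, 0, 0, 0)ᵀ = 0. ✓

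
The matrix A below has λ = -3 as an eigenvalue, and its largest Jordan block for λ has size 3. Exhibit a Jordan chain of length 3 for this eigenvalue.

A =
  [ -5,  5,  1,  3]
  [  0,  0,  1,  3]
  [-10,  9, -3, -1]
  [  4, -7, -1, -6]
A Jordan chain for λ = -3 of length 3:
v_1 = (-1, -1, 0, 1)ᵀ
v_2 = (3, 3, -1, -3)ᵀ
v_3 = (1, 1, 0, 0)ᵀ

Let N = A − (-3)·I. We want v_3 with N^3 v_3 = 0 but N^2 v_3 ≠ 0; then v_{j-1} := N · v_j for j = 3, …, 2.

Pick v_3 = (1, 1, 0, 0)ᵀ.
Then v_2 = N · v_3 = (3, 3, -1, -3)ᵀ.
Then v_1 = N · v_2 = (-1, -1, 0, 1)ᵀ.

Sanity check: (A − (-3)·I) v_1 = (0, 0, 0, 0)ᵀ = 0. ✓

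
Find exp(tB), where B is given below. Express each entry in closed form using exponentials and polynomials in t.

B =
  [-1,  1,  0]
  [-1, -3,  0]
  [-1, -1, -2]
e^{tB} =
  [t*exp(-2*t) + exp(-2*t), t*exp(-2*t), 0]
  [-t*exp(-2*t), -t*exp(-2*t) + exp(-2*t), 0]
  [-t*exp(-2*t), -t*exp(-2*t), exp(-2*t)]

Strategy: write B = P · J · P⁻¹ where J is a Jordan canonical form, so e^{tB} = P · e^{tJ} · P⁻¹, and e^{tJ} can be computed block-by-block.

B has Jordan form
J =
  [-2,  1,  0]
  [ 0, -2,  0]
  [ 0,  0, -2]
(up to reordering of blocks).

Per-block formulas:
  For a 1×1 block at λ = -2: exp(t · [-2]) = [e^(-2t)].
  For a 2×2 Jordan block J_2(-2): exp(t · J_2(-2)) = e^(-2t)·(I + t·N), where N is the 2×2 nilpotent shift.

After assembling e^{tJ} and conjugating by P, we get:

e^{tB} =
  [t*exp(-2*t) + exp(-2*t), t*exp(-2*t), 0]
  [-t*exp(-2*t), -t*exp(-2*t) + exp(-2*t), 0]
  [-t*exp(-2*t), -t*exp(-2*t), exp(-2*t)]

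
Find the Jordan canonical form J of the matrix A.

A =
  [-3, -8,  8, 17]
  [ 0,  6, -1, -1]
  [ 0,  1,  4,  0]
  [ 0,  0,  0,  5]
J_1(-3) ⊕ J_3(5)

The characteristic polynomial is
  det(x·I − A) = x^4 - 12*x^3 + 30*x^2 + 100*x - 375 = (x - 5)^3*(x + 3)

Eigenvalues and multiplicities (the geometric multiplicity of λ is n − rank(A − λI), which equals the number of Jordan blocks for λ):
  λ = -3: algebraic multiplicity = 1, geometric multiplicity = 1
  λ = 5: algebraic multiplicity = 3, geometric multiplicity = 1

Determining the block sizes for each eigenvalue:
  λ = -3: one block (gm = 1), so the single block has size am = 1 → block sizes [1]
  λ = 5: one block (gm = 1), so the single block has size am = 3 → block sizes [3]

Assembling the blocks gives a Jordan form
J =
  [-3, 0, 0, 0]
  [ 0, 5, 1, 0]
  [ 0, 0, 5, 1]
  [ 0, 0, 0, 5]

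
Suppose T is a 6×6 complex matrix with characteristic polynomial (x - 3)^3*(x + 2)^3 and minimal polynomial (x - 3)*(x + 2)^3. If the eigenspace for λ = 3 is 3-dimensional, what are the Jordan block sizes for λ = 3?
Block sizes for λ = 3: [1, 1, 1]

Step 1 — from the characteristic polynomial, algebraic multiplicity of λ = 3 is 3. From dim ker(T − (3)·I) = 3, there are exactly 3 Jordan blocks for λ = 3.
Step 2 — from the minimal polynomial, the factor (x − 3) tells us the largest block for λ = 3 has size 1.
Step 3 — with total size 3, 3 blocks, and largest block 1, the block sizes (in nonincreasing order) are [1, 1, 1].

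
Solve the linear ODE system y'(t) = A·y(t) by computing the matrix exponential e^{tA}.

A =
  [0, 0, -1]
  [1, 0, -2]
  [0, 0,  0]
e^{tA} =
  [1, 0, -t]
  [t, 1, -t^2/2 - 2*t]
  [0, 0, 1]

Strategy: write A = P · J · P⁻¹ where J is a Jordan canonical form, so e^{tA} = P · e^{tJ} · P⁻¹, and e^{tJ} can be computed block-by-block.

A has Jordan form
J =
  [0, 1, 0]
  [0, 0, 1]
  [0, 0, 0]
(up to reordering of blocks).

Per-block formulas:
  For a 3×3 Jordan block J_3(0): exp(t · J_3(0)) = e^(0t)·(I + t·N + (t^2/2)·N^2), where N is the 3×3 nilpotent shift.

After assembling e^{tJ} and conjugating by P, we get:

e^{tA} =
  [1, 0, -t]
  [t, 1, -t^2/2 - 2*t]
  [0, 0, 1]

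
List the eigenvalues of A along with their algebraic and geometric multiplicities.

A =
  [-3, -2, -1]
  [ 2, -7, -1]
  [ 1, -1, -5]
λ = -5: alg = 3, geom = 1

Step 1 — factor the characteristic polynomial to read off the algebraic multiplicities:
  χ_A(x) = (x + 5)^3

Step 2 — compute geometric multiplicities via the rank-nullity identity g(λ) = n − rank(A − λI):
  rank(A − (-5)·I) = 2, so dim ker(A − (-5)·I) = n − 2 = 1

Summary:
  λ = -5: algebraic multiplicity = 3, geometric multiplicity = 1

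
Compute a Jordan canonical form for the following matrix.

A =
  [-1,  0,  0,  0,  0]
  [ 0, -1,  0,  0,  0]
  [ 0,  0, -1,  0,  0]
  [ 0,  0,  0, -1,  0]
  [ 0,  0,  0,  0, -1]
J_1(-1) ⊕ J_1(-1) ⊕ J_1(-1) ⊕ J_1(-1) ⊕ J_1(-1)

The characteristic polynomial is
  det(x·I − A) = x^5 + 5*x^4 + 10*x^3 + 10*x^2 + 5*x + 1 = (x + 1)^5

Eigenvalues and multiplicities (the geometric multiplicity of λ is n − rank(A − λI), which equals the number of Jordan blocks for λ):
  λ = -1: algebraic multiplicity = 5, geometric multiplicity = 5

Determining the block sizes for each eigenvalue:
  λ = -1: gm = am = 5, so every block has size 1 → block sizes [1, 1, 1, 1, 1]

Assembling the blocks gives a Jordan form
J =
  [-1,  0,  0,  0,  0]
  [ 0, -1,  0,  0,  0]
  [ 0,  0, -1,  0,  0]
  [ 0,  0,  0, -1,  0]
  [ 0,  0,  0,  0, -1]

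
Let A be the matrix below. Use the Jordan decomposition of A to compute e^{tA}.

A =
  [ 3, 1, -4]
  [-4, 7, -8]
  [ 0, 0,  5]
e^{tA} =
  [-2*t*exp(5*t) + exp(5*t), t*exp(5*t), -4*t*exp(5*t)]
  [-4*t*exp(5*t), 2*t*exp(5*t) + exp(5*t), -8*t*exp(5*t)]
  [0, 0, exp(5*t)]

Strategy: write A = P · J · P⁻¹ where J is a Jordan canonical form, so e^{tA} = P · e^{tJ} · P⁻¹, and e^{tJ} can be computed block-by-block.

A has Jordan form
J =
  [5, 1, 0]
  [0, 5, 0]
  [0, 0, 5]
(up to reordering of blocks).

Per-block formulas:
  For a 1×1 block at λ = 5: exp(t · [5]) = [e^(5t)].
  For a 2×2 Jordan block J_2(5): exp(t · J_2(5)) = e^(5t)·(I + t·N), where N is the 2×2 nilpotent shift.

After assembling e^{tJ} and conjugating by P, we get:

e^{tA} =
  [-2*t*exp(5*t) + exp(5*t), t*exp(5*t), -4*t*exp(5*t)]
  [-4*t*exp(5*t), 2*t*exp(5*t) + exp(5*t), -8*t*exp(5*t)]
  [0, 0, exp(5*t)]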